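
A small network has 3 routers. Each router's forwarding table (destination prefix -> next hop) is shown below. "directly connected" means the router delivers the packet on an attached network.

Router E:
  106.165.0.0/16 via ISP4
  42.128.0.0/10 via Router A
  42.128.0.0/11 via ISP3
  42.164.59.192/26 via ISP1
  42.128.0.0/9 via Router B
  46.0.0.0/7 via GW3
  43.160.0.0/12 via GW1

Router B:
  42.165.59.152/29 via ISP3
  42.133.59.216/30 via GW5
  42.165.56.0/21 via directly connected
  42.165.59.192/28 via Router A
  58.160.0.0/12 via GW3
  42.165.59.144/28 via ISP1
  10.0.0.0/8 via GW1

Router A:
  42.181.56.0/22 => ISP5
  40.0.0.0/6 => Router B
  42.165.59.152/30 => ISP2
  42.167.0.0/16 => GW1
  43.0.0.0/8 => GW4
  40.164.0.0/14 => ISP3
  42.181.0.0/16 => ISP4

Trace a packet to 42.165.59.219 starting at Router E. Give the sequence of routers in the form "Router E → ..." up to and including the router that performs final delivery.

At Router E: longest match for 42.165.59.219 is 42.128.0.0/10 -> Router A
At Router A: longest match for 42.165.59.219 is 40.0.0.0/6 -> Router B
At Router B: longest match for 42.165.59.219 is 42.165.56.0/21 -> directly connected

Router E → Router A → Router B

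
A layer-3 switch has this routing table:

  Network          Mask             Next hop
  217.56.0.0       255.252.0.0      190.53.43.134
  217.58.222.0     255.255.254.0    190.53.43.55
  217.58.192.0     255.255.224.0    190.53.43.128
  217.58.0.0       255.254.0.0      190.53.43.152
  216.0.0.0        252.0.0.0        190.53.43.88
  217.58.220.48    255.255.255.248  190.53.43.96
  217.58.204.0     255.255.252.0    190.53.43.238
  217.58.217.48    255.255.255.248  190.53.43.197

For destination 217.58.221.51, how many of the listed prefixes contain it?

Prefixes containing 217.58.221.51:
  216.0.0.0/6 (216.0.0.0 - 219.255.255.255)
  217.56.0.0/14 (217.56.0.0 - 217.59.255.255)
  217.58.0.0/15 (217.58.0.0 - 217.59.255.255)
  217.58.192.0/19 (217.58.192.0 - 217.58.223.255)
Total matching entries: 4.

4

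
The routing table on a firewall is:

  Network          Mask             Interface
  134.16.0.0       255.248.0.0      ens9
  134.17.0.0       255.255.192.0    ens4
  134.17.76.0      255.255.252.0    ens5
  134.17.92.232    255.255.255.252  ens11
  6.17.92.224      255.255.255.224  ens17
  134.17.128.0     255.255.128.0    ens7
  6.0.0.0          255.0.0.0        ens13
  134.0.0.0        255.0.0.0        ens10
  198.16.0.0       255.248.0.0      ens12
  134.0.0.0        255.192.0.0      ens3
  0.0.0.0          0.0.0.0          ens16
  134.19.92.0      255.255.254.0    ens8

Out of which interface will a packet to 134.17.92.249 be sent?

Routes whose prefix contains 134.17.92.249:
  0.0.0.0/0 (default, matches everything) -> ens16
  134.0.0.0/8 (134.0.0.0 - 134.255.255.255) -> ens10
  134.0.0.0/10 (134.0.0.0 - 134.63.255.255) -> ens3
  134.16.0.0/13 (134.16.0.0 - 134.23.255.255) -> ens9
More-specific entries that do NOT match:
  134.17.92.232/30 (134.17.92.232 - 134.17.92.235) does not contain 134.17.92.249
  6.17.92.224/27 (6.17.92.224 - 6.17.92.255) does not contain 134.17.92.249
  134.19.92.0/23 (134.19.92.0 - 134.19.93.255) does not contain 134.17.92.249
  134.17.76.0/22 (134.17.76.0 - 134.17.79.255) does not contain 134.17.92.249
  134.17.0.0/18 (134.17.0.0 - 134.17.63.255) does not contain 134.17.92.249
  134.17.128.0/17 (134.17.128.0 - 134.17.255.255) does not contain 134.17.92.249
Longest matching prefix is /13 -> interface ens9.

ens9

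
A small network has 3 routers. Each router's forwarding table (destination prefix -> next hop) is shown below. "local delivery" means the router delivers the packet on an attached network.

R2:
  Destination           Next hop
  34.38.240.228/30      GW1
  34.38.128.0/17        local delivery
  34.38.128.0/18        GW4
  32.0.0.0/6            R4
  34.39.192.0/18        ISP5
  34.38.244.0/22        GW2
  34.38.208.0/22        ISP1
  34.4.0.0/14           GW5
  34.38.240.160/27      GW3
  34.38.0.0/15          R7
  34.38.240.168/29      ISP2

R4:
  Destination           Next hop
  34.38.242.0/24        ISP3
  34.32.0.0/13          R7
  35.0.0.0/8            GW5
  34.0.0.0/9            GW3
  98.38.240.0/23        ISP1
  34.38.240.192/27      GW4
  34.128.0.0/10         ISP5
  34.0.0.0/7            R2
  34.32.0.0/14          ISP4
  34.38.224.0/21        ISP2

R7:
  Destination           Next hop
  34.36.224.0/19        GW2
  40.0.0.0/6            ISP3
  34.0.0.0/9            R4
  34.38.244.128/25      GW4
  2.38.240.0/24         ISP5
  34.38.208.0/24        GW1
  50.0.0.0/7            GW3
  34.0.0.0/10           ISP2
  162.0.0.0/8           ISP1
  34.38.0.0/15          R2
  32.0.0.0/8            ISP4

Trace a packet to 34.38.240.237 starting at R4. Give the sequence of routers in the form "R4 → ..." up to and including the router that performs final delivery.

R4 → R7 → R2

At R4: longest match for 34.38.240.237 is 34.32.0.0/13 -> R7
At R7: longest match for 34.38.240.237 is 34.38.0.0/15 -> R2
At R2: longest match for 34.38.240.237 is 34.38.128.0/17 -> local delivery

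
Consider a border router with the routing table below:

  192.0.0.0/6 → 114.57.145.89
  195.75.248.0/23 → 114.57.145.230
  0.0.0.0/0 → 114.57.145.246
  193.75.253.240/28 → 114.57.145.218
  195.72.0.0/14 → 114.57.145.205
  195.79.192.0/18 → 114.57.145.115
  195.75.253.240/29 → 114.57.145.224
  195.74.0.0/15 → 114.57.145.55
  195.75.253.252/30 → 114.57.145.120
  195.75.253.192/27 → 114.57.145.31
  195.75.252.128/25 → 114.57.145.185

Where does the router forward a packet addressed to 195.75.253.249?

Routes whose prefix contains 195.75.253.249:
  0.0.0.0/0 (default, matches everything) -> 114.57.145.246
  192.0.0.0/6 (192.0.0.0 - 195.255.255.255) -> 114.57.145.89
  195.72.0.0/14 (195.72.0.0 - 195.75.255.255) -> 114.57.145.205
  195.74.0.0/15 (195.74.0.0 - 195.75.255.255) -> 114.57.145.55
More-specific entries that do NOT match:
  195.75.253.252/30 (195.75.253.252 - 195.75.253.255) does not contain 195.75.253.249
  195.75.253.240/29 (195.75.253.240 - 195.75.253.247) does not contain 195.75.253.249
  193.75.253.240/28 (193.75.253.240 - 193.75.253.255) does not contain 195.75.253.249
  195.75.253.192/27 (195.75.253.192 - 195.75.253.223) does not contain 195.75.253.249
  195.75.252.128/25 (195.75.252.128 - 195.75.252.255) does not contain 195.75.253.249
  195.75.248.0/23 (195.75.248.0 - 195.75.249.255) does not contain 195.75.253.249
  195.79.192.0/18 (195.79.192.0 - 195.79.255.255) does not contain 195.75.253.249
Longest matching prefix is /15 -> next hop 114.57.145.55.

114.57.145.55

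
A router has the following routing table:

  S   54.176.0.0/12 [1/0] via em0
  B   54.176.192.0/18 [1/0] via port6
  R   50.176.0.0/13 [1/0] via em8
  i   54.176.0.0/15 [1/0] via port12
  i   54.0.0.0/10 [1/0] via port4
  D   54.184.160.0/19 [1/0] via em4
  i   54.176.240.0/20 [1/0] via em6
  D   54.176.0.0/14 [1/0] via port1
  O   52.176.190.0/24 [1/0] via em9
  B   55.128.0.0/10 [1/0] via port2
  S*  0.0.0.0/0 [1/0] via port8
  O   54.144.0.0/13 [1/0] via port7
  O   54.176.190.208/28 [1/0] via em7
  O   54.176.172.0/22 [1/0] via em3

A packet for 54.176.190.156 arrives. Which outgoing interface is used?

Routes whose prefix contains 54.176.190.156:
  0.0.0.0/0 (default, matches everything) -> port8
  54.176.0.0/12 (54.176.0.0 - 54.191.255.255) -> em0
  54.176.0.0/14 (54.176.0.0 - 54.179.255.255) -> port1
  54.176.0.0/15 (54.176.0.0 - 54.177.255.255) -> port12
More-specific entries that do NOT match:
  54.176.190.208/28 (54.176.190.208 - 54.176.190.223) does not contain 54.176.190.156
  52.176.190.0/24 (52.176.190.0 - 52.176.190.255) does not contain 54.176.190.156
  54.176.172.0/22 (54.176.172.0 - 54.176.175.255) does not contain 54.176.190.156
  54.176.240.0/20 (54.176.240.0 - 54.176.255.255) does not contain 54.176.190.156
  54.184.160.0/19 (54.184.160.0 - 54.184.191.255) does not contain 54.176.190.156
  54.176.192.0/18 (54.176.192.0 - 54.176.255.255) does not contain 54.176.190.156
Longest matching prefix is /15 -> interface port12.

port12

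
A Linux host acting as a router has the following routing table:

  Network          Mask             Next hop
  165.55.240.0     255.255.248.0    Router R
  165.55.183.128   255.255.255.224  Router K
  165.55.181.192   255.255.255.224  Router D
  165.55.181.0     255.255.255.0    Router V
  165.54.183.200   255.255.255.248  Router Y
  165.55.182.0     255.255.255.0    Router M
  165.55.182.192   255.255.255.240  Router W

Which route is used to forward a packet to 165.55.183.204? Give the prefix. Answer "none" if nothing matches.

none

165.55.183.204 is outside every listed prefix and there is no default route.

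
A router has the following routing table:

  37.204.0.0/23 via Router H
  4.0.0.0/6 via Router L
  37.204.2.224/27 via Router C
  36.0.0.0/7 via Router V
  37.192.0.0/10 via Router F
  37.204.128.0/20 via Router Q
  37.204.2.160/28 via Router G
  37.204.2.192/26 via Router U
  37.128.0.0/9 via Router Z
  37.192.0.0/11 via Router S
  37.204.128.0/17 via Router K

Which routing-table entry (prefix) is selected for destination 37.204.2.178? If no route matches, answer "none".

Entries matching 37.204.2.178:
  36.0.0.0/7 (36.0.0.0 - 37.255.255.255)
  37.128.0.0/9 (37.128.0.0 - 37.255.255.255)
  37.192.0.0/10 (37.192.0.0 - 37.255.255.255)
  37.192.0.0/11 (37.192.0.0 - 37.223.255.255)
Most specific is 37.192.0.0/11.

37.192.0.0/11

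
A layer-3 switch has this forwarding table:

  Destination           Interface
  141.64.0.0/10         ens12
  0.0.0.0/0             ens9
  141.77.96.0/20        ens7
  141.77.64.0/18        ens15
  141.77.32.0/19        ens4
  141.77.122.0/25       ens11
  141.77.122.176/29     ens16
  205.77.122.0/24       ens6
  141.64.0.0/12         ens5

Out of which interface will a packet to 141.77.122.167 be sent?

ens15

Routes whose prefix contains 141.77.122.167:
  0.0.0.0/0 (default, matches everything) -> ens9
  141.64.0.0/10 (141.64.0.0 - 141.127.255.255) -> ens12
  141.64.0.0/12 (141.64.0.0 - 141.79.255.255) -> ens5
  141.77.64.0/18 (141.77.64.0 - 141.77.127.255) -> ens15
More-specific entries that do NOT match:
  141.77.122.176/29 (141.77.122.176 - 141.77.122.183) does not contain 141.77.122.167
  141.77.122.0/25 (141.77.122.0 - 141.77.122.127) does not contain 141.77.122.167
  205.77.122.0/24 (205.77.122.0 - 205.77.122.255) does not contain 141.77.122.167
  141.77.96.0/20 (141.77.96.0 - 141.77.111.255) does not contain 141.77.122.167
  141.77.32.0/19 (141.77.32.0 - 141.77.63.255) does not contain 141.77.122.167
Longest matching prefix is /18 -> interface ens15.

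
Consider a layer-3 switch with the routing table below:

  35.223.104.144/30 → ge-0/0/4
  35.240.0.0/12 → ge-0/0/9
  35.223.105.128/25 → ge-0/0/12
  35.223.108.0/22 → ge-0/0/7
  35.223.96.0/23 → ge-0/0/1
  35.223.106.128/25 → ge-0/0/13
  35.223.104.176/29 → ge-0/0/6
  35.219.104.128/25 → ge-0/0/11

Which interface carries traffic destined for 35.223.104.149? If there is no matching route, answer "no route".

No entry's prefix contains 35.223.104.149; there is no default route.

no route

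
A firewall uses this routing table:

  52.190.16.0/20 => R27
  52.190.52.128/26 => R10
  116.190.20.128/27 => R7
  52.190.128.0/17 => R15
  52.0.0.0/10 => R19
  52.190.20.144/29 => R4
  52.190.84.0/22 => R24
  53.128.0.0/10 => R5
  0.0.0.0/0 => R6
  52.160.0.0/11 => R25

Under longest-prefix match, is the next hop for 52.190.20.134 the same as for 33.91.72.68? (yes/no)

52.190.20.134: longest match 52.190.16.0/20 -> R27
33.91.72.68: longest match 0.0.0.0/0 -> R6

no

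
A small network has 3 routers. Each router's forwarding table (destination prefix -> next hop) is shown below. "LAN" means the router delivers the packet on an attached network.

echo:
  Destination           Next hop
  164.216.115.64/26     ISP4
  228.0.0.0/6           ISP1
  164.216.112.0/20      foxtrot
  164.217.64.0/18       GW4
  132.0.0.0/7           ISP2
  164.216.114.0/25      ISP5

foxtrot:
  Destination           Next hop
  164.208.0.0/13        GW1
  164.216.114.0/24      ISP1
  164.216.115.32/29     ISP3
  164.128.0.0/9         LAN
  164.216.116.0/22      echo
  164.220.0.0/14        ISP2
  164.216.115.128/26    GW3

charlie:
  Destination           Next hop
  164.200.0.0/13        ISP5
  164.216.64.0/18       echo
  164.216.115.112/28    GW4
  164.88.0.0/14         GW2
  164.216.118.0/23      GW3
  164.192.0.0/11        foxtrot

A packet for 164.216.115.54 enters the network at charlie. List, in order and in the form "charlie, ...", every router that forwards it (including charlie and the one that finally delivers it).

charlie, echo, foxtrot

At charlie: longest match for 164.216.115.54 is 164.216.64.0/18 -> echo
At echo: longest match for 164.216.115.54 is 164.216.112.0/20 -> foxtrot
At foxtrot: longest match for 164.216.115.54 is 164.128.0.0/9 -> LAN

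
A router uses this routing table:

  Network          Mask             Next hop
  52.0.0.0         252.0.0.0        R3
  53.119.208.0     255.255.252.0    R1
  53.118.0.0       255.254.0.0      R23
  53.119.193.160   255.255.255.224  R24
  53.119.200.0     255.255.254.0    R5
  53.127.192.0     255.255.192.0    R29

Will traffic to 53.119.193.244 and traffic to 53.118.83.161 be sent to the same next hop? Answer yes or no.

53.119.193.244: longest match 53.118.0.0/15 -> R23
53.118.83.161: longest match 53.118.0.0/15 -> R23

yes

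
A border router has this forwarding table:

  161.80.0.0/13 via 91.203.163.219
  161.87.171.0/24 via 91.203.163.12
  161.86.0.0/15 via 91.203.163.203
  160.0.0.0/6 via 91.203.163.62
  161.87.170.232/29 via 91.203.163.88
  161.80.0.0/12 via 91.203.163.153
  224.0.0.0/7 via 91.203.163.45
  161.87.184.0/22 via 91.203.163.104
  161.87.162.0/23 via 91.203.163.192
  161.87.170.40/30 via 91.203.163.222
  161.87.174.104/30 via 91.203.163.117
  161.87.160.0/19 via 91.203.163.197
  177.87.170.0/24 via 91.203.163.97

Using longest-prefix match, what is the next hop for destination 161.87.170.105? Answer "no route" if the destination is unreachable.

91.203.163.197

Routes whose prefix contains 161.87.170.105:
  160.0.0.0/6 (160.0.0.0 - 163.255.255.255) -> 91.203.163.62
  161.80.0.0/12 (161.80.0.0 - 161.95.255.255) -> 91.203.163.153
  161.80.0.0/13 (161.80.0.0 - 161.87.255.255) -> 91.203.163.219
  161.86.0.0/15 (161.86.0.0 - 161.87.255.255) -> 91.203.163.203
  161.87.160.0/19 (161.87.160.0 - 161.87.191.255) -> 91.203.163.197
More-specific entries that do NOT match:
  161.87.170.40/30 (161.87.170.40 - 161.87.170.43) does not contain 161.87.170.105
  161.87.174.104/30 (161.87.174.104 - 161.87.174.107) does not contain 161.87.170.105
  161.87.170.232/29 (161.87.170.232 - 161.87.170.239) does not contain 161.87.170.105
  161.87.171.0/24 (161.87.171.0 - 161.87.171.255) does not contain 161.87.170.105
  177.87.170.0/24 (177.87.170.0 - 177.87.170.255) does not contain 161.87.170.105
  161.87.162.0/23 (161.87.162.0 - 161.87.163.255) does not contain 161.87.170.105
  161.87.184.0/22 (161.87.184.0 - 161.87.187.255) does not contain 161.87.170.105
Longest matching prefix is /19 -> next hop 91.203.163.197.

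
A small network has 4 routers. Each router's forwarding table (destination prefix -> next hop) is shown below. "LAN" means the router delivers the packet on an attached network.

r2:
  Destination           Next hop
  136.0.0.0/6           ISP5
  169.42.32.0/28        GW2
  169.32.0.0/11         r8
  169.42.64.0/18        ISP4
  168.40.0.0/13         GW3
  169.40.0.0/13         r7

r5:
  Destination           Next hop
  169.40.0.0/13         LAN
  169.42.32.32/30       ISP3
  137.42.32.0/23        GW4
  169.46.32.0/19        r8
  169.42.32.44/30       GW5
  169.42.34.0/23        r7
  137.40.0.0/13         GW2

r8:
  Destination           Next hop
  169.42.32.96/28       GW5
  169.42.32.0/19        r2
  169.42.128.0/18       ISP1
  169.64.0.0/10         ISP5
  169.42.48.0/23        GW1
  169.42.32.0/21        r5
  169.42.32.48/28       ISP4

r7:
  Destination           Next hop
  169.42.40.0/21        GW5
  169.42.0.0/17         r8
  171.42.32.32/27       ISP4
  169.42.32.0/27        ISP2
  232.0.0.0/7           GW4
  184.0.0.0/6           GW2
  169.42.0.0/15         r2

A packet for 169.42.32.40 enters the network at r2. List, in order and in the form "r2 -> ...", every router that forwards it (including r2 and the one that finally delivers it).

At r2: longest match for 169.42.32.40 is 169.40.0.0/13 -> r7
At r7: longest match for 169.42.32.40 is 169.42.0.0/17 -> r8
At r8: longest match for 169.42.32.40 is 169.42.32.0/21 -> r5
At r5: longest match for 169.42.32.40 is 169.40.0.0/13 -> LAN

r2 -> r7 -> r8 -> r5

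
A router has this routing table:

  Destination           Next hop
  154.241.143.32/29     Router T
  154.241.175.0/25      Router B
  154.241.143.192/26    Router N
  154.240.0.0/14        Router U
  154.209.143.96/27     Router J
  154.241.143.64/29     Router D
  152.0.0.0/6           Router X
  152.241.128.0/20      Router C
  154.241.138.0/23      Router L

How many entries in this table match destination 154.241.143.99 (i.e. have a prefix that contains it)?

Prefixes containing 154.241.143.99:
  152.0.0.0/6 (152.0.0.0 - 155.255.255.255)
  154.240.0.0/14 (154.240.0.0 - 154.243.255.255)
Total matching entries: 2.

2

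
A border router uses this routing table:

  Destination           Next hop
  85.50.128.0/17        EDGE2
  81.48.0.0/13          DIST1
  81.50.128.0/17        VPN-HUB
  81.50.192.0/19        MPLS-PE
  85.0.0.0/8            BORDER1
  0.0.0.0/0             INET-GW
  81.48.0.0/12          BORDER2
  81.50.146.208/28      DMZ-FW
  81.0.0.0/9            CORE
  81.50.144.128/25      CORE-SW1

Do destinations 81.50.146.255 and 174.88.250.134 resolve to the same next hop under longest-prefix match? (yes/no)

81.50.146.255: longest match 81.50.128.0/17 -> VPN-HUB
174.88.250.134: longest match 0.0.0.0/0 -> INET-GW

no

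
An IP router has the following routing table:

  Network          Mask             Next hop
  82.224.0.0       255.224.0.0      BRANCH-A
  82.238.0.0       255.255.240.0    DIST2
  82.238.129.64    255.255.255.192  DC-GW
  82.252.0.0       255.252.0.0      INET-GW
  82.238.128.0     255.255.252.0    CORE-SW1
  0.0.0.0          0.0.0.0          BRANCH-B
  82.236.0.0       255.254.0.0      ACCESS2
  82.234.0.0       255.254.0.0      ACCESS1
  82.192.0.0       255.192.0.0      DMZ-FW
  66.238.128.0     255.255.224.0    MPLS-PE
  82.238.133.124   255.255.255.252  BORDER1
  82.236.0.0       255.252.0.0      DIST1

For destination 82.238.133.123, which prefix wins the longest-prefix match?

Entries matching 82.238.133.123:
  0.0.0.0/0 (default, matches everything)
  82.192.0.0/10 (82.192.0.0 - 82.255.255.255)
  82.224.0.0/11 (82.224.0.0 - 82.255.255.255)
  82.236.0.0/14 (82.236.0.0 - 82.239.255.255)
Most specific is 82.236.0.0/14.

82.236.0.0/14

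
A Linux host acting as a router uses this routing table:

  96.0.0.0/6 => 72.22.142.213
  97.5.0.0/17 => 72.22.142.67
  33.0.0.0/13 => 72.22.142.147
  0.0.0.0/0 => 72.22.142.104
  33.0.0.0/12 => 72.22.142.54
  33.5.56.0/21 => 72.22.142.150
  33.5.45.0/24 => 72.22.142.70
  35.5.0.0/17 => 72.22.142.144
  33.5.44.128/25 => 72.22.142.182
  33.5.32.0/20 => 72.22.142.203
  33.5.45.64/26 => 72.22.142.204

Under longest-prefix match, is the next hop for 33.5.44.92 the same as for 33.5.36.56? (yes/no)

yes

33.5.44.92: longest match 33.5.32.0/20 -> 72.22.142.203
33.5.36.56: longest match 33.5.32.0/20 -> 72.22.142.203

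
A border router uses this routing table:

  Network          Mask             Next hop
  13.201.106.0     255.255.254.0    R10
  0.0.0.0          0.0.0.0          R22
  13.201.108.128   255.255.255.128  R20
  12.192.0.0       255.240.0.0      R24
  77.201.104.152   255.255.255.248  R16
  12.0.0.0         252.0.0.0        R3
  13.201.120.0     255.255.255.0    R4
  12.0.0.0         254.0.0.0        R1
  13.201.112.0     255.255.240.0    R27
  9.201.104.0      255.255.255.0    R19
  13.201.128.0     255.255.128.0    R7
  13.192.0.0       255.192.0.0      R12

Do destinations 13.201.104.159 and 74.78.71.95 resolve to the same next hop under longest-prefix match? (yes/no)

no

13.201.104.159: longest match 13.192.0.0/10 -> R12
74.78.71.95: longest match 0.0.0.0/0 -> R22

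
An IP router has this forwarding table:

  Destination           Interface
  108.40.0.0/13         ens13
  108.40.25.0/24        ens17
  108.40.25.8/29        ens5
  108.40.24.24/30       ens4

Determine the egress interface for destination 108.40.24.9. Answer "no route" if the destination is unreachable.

Routes whose prefix contains 108.40.24.9:
  108.40.0.0/13 (108.40.0.0 - 108.47.255.255) -> ens13
More-specific entries that do NOT match:
  108.40.24.24/30 (108.40.24.24 - 108.40.24.27) does not contain 108.40.24.9
  108.40.25.8/29 (108.40.25.8 - 108.40.25.15) does not contain 108.40.24.9
  108.40.25.0/24 (108.40.25.0 - 108.40.25.255) does not contain 108.40.24.9
Longest matching prefix is /13 -> interface ens13.

ens13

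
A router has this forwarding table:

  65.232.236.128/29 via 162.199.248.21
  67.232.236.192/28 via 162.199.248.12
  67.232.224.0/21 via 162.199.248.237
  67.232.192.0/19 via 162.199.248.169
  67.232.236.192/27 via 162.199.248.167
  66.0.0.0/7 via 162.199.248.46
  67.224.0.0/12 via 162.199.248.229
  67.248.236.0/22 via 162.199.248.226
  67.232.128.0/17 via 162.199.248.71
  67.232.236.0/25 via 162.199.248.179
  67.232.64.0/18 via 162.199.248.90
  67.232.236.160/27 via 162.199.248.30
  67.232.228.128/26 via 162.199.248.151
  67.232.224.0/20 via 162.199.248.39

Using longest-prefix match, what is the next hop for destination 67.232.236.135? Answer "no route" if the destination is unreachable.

162.199.248.39

Routes whose prefix contains 67.232.236.135:
  66.0.0.0/7 (66.0.0.0 - 67.255.255.255) -> 162.199.248.46
  67.224.0.0/12 (67.224.0.0 - 67.239.255.255) -> 162.199.248.229
  67.232.128.0/17 (67.232.128.0 - 67.232.255.255) -> 162.199.248.71
  67.232.224.0/20 (67.232.224.0 - 67.232.239.255) -> 162.199.248.39
More-specific entries that do NOT match:
  65.232.236.128/29 (65.232.236.128 - 65.232.236.135) does not contain 67.232.236.135
  67.232.236.192/28 (67.232.236.192 - 67.232.236.207) does not contain 67.232.236.135
  67.232.236.192/27 (67.232.236.192 - 67.232.236.223) does not contain 67.232.236.135
  67.232.236.160/27 (67.232.236.160 - 67.232.236.191) does not contain 67.232.236.135
  67.232.228.128/26 (67.232.228.128 - 67.232.228.191) does not contain 67.232.236.135
  67.232.236.0/25 (67.232.236.0 - 67.232.236.127) does not contain 67.232.236.135
  67.248.236.0/22 (67.248.236.0 - 67.248.239.255) does not contain 67.232.236.135
  67.232.224.0/21 (67.232.224.0 - 67.232.231.255) does not contain 67.232.236.135
Longest matching prefix is /20 -> next hop 162.199.248.39.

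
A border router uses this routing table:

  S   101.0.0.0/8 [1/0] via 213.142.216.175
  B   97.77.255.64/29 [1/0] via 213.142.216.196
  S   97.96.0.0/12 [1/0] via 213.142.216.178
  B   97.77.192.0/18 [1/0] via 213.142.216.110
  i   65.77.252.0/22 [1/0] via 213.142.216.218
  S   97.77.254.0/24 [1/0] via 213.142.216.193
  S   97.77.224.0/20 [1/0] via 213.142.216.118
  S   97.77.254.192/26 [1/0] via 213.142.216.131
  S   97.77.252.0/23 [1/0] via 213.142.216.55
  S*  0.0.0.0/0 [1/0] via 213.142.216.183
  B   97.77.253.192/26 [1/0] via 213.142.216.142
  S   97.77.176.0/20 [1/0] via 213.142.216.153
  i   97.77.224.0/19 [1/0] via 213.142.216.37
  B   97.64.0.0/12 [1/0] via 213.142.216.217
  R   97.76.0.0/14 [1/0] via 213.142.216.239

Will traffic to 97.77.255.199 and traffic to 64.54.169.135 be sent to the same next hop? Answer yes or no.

no

97.77.255.199: longest match 97.77.224.0/19 -> 213.142.216.37
64.54.169.135: longest match 0.0.0.0/0 -> 213.142.216.183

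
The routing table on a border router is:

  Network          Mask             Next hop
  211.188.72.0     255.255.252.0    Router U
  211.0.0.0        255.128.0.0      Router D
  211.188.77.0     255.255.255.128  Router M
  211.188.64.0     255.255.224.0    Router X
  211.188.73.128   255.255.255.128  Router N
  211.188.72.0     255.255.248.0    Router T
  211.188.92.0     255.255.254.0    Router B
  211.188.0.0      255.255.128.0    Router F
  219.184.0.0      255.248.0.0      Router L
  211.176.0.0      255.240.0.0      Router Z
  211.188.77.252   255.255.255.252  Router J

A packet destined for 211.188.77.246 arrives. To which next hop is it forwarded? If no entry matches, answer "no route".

Routes whose prefix contains 211.188.77.246:
  211.176.0.0/12 (211.176.0.0 - 211.191.255.255) -> Router Z
  211.188.0.0/17 (211.188.0.0 - 211.188.127.255) -> Router F
  211.188.64.0/19 (211.188.64.0 - 211.188.95.255) -> Router X
  211.188.72.0/21 (211.188.72.0 - 211.188.79.255) -> Router T
More-specific entries that do NOT match:
  211.188.77.252/30 (211.188.77.252 - 211.188.77.255) does not contain 211.188.77.246
  211.188.77.0/25 (211.188.77.0 - 211.188.77.127) does not contain 211.188.77.246
  211.188.73.128/25 (211.188.73.128 - 211.188.73.255) does not contain 211.188.77.246
  211.188.92.0/23 (211.188.92.0 - 211.188.93.255) does not contain 211.188.77.246
  211.188.72.0/22 (211.188.72.0 - 211.188.75.255) does not contain 211.188.77.246
Longest matching prefix is /21 -> next hop Router T.

Router T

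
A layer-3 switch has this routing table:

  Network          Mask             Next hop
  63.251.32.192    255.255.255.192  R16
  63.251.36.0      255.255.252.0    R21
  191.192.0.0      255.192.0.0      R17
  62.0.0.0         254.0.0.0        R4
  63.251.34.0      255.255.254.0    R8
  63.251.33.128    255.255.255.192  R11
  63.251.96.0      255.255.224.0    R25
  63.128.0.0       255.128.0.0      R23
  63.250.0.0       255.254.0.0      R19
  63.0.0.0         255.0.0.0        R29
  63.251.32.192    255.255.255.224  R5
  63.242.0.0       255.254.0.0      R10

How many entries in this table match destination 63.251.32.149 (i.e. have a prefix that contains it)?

4

Prefixes containing 63.251.32.149:
  62.0.0.0/7 (62.0.0.0 - 63.255.255.255)
  63.0.0.0/8 (63.0.0.0 - 63.255.255.255)
  63.128.0.0/9 (63.128.0.0 - 63.255.255.255)
  63.250.0.0/15 (63.250.0.0 - 63.251.255.255)
Total matching entries: 4.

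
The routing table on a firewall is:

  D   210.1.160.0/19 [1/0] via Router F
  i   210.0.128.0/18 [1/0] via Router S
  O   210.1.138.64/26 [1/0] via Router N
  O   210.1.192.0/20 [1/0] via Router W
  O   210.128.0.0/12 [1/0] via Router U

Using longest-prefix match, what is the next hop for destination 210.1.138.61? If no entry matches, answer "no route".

no route

No entry's prefix contains 210.1.138.61; there is no default route.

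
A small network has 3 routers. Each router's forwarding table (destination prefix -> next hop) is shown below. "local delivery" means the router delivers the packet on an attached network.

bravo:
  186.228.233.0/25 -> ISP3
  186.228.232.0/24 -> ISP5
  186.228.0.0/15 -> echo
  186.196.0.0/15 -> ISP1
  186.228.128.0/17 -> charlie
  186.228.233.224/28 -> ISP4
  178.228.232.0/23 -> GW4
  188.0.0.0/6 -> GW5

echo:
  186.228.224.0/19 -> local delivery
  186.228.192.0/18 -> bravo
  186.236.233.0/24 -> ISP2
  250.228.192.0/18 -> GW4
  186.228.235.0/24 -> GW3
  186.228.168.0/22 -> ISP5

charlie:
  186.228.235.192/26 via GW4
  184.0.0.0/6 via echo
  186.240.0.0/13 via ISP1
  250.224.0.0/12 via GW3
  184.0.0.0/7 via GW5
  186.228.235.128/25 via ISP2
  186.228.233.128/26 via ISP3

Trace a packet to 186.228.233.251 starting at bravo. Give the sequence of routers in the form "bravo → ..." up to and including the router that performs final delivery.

At bravo: longest match for 186.228.233.251 is 186.228.128.0/17 -> charlie
At charlie: longest match for 186.228.233.251 is 184.0.0.0/6 -> echo
At echo: longest match for 186.228.233.251 is 186.228.224.0/19 -> local delivery

bravo → charlie → echo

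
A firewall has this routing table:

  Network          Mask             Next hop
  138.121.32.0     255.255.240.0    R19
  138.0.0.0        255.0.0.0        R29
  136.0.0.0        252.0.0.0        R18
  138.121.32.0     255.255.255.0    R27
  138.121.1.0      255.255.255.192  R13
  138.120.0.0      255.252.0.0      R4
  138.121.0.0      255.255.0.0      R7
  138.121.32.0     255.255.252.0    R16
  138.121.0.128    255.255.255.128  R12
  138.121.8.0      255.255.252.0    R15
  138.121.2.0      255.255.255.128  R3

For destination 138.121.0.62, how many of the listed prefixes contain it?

4

Prefixes containing 138.121.0.62:
  136.0.0.0/6 (136.0.0.0 - 139.255.255.255)
  138.0.0.0/8 (138.0.0.0 - 138.255.255.255)
  138.120.0.0/14 (138.120.0.0 - 138.123.255.255)
  138.121.0.0/16 (138.121.0.0 - 138.121.255.255)
Total matching entries: 4.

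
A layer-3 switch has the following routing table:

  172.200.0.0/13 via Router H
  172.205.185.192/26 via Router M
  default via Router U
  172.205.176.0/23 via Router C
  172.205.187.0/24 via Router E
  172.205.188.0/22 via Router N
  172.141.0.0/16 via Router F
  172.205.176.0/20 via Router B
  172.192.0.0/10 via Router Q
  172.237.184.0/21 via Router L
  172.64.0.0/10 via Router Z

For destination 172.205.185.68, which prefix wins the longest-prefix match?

172.205.176.0/20

Entries matching 172.205.185.68:
  0.0.0.0/0 (default, matches everything)
  172.192.0.0/10 (172.192.0.0 - 172.255.255.255)
  172.200.0.0/13 (172.200.0.0 - 172.207.255.255)
  172.205.176.0/20 (172.205.176.0 - 172.205.191.255)
Most specific is 172.205.176.0/20.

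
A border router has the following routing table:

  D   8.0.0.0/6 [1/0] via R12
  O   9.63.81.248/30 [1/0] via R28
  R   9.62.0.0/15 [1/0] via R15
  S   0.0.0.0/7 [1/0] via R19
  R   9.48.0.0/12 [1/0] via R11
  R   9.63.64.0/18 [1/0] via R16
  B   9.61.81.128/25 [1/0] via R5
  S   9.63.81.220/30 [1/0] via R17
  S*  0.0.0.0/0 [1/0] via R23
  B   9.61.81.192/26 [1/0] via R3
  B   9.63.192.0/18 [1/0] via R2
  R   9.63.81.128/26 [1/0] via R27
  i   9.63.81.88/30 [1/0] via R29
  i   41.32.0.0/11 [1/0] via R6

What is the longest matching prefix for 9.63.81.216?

9.63.64.0/18

Entries matching 9.63.81.216:
  0.0.0.0/0 (default, matches everything)
  8.0.0.0/6 (8.0.0.0 - 11.255.255.255)
  9.48.0.0/12 (9.48.0.0 - 9.63.255.255)
  9.62.0.0/15 (9.62.0.0 - 9.63.255.255)
  9.63.64.0/18 (9.63.64.0 - 9.63.127.255)
Most specific is 9.63.64.0/18.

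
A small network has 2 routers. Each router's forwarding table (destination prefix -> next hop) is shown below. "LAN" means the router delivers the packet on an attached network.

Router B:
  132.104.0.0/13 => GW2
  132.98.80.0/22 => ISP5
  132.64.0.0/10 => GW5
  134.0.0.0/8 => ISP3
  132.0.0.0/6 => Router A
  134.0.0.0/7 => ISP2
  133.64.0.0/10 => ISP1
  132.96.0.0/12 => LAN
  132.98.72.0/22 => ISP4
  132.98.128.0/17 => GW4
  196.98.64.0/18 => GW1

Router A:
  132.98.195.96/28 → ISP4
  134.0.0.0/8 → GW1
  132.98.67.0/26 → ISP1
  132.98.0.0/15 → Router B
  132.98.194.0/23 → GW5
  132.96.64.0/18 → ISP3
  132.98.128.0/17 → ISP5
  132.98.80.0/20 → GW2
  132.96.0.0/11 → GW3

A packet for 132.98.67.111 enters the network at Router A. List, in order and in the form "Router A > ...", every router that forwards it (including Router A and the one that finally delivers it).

At Router A: longest match for 132.98.67.111 is 132.98.0.0/15 -> Router B
At Router B: longest match for 132.98.67.111 is 132.96.0.0/12 -> LAN

Router A > Router B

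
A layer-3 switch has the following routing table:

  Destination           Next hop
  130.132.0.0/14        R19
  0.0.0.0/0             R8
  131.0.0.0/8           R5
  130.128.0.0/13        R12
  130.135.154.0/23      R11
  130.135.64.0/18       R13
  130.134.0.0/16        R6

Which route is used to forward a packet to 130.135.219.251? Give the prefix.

130.132.0.0/14

Entries matching 130.135.219.251:
  0.0.0.0/0 (default, matches everything)
  130.128.0.0/13 (130.128.0.0 - 130.135.255.255)
  130.132.0.0/14 (130.132.0.0 - 130.135.255.255)
Most specific is 130.132.0.0/14.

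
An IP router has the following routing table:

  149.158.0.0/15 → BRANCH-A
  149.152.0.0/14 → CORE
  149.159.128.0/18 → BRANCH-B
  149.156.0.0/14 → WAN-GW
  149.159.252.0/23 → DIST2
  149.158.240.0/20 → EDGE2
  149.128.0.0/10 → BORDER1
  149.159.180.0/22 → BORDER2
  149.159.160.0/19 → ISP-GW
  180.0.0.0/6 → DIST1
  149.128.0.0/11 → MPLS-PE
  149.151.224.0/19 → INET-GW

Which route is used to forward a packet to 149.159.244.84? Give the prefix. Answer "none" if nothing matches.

149.158.0.0/15

Entries matching 149.159.244.84:
  149.128.0.0/10 (149.128.0.0 - 149.191.255.255)
  149.128.0.0/11 (149.128.0.0 - 149.159.255.255)
  149.156.0.0/14 (149.156.0.0 - 149.159.255.255)
  149.158.0.0/15 (149.158.0.0 - 149.159.255.255)
Most specific is 149.158.0.0/15.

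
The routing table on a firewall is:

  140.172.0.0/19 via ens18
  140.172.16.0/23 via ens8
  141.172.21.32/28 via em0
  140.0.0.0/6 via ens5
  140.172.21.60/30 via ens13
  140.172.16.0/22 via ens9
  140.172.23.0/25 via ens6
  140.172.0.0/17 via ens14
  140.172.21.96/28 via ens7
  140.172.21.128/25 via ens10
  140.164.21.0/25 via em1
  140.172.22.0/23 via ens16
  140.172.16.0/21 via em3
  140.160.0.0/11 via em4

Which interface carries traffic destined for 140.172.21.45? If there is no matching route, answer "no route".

Routes whose prefix contains 140.172.21.45:
  140.0.0.0/6 (140.0.0.0 - 143.255.255.255) -> ens5
  140.160.0.0/11 (140.160.0.0 - 140.191.255.255) -> em4
  140.172.0.0/17 (140.172.0.0 - 140.172.127.255) -> ens14
  140.172.0.0/19 (140.172.0.0 - 140.172.31.255) -> ens18
  140.172.16.0/21 (140.172.16.0 - 140.172.23.255) -> em3
More-specific entries that do NOT match:
  140.172.21.60/30 (140.172.21.60 - 140.172.21.63) does not contain 140.172.21.45
  141.172.21.32/28 (141.172.21.32 - 141.172.21.47) does not contain 140.172.21.45
  140.172.21.96/28 (140.172.21.96 - 140.172.21.111) does not contain 140.172.21.45
  140.172.23.0/25 (140.172.23.0 - 140.172.23.127) does not contain 140.172.21.45
  140.172.21.128/25 (140.172.21.128 - 140.172.21.255) does not contain 140.172.21.45
  140.164.21.0/25 (140.164.21.0 - 140.164.21.127) does not contain 140.172.21.45
  140.172.16.0/23 (140.172.16.0 - 140.172.17.255) does not contain 140.172.21.45
  140.172.22.0/23 (140.172.22.0 - 140.172.23.255) does not contain 140.172.21.45
  140.172.16.0/22 (140.172.16.0 - 140.172.19.255) does not contain 140.172.21.45
Longest matching prefix is /21 -> interface em3.

em3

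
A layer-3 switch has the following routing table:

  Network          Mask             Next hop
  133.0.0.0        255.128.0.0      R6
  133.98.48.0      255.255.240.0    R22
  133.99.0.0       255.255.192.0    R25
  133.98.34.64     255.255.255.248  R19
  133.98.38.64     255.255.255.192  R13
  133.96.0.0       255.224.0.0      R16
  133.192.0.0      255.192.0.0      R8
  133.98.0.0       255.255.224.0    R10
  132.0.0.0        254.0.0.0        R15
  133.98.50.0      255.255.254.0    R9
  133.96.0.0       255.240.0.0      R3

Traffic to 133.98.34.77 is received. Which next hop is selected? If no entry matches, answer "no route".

Routes whose prefix contains 133.98.34.77:
  132.0.0.0/7 (132.0.0.0 - 133.255.255.255) -> R15
  133.0.0.0/9 (133.0.0.0 - 133.127.255.255) -> R6
  133.96.0.0/11 (133.96.0.0 - 133.127.255.255) -> R16
  133.96.0.0/12 (133.96.0.0 - 133.111.255.255) -> R3
More-specific entries that do NOT match:
  133.98.34.64/29 (133.98.34.64 - 133.98.34.71) does not contain 133.98.34.77
  133.98.38.64/26 (133.98.38.64 - 133.98.38.127) does not contain 133.98.34.77
  133.98.50.0/23 (133.98.50.0 - 133.98.51.255) does not contain 133.98.34.77
  133.98.48.0/20 (133.98.48.0 - 133.98.63.255) does not contain 133.98.34.77
  133.98.0.0/19 (133.98.0.0 - 133.98.31.255) does not contain 133.98.34.77
  133.99.0.0/18 (133.99.0.0 - 133.99.63.255) does not contain 133.98.34.77
Longest matching prefix is /12 -> next hop R3.

R3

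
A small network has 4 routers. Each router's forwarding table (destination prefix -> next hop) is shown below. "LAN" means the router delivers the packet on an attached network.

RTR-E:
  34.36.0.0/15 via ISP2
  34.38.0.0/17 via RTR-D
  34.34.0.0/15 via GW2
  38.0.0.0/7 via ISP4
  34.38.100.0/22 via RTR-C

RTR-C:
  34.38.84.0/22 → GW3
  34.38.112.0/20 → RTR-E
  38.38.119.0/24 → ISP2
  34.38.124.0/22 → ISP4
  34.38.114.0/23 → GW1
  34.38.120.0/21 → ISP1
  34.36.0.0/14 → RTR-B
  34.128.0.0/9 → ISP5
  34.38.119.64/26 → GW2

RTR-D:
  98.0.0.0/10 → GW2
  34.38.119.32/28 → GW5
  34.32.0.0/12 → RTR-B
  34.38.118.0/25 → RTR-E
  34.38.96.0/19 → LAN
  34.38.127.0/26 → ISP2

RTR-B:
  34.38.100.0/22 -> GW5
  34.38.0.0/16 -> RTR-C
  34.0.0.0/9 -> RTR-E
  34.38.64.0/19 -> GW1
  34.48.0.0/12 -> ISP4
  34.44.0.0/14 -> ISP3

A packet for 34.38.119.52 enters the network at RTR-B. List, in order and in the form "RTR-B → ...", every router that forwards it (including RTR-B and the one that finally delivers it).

RTR-B → RTR-C → RTR-E → RTR-D

At RTR-B: longest match for 34.38.119.52 is 34.38.0.0/16 -> RTR-C
At RTR-C: longest match for 34.38.119.52 is 34.38.112.0/20 -> RTR-E
At RTR-E: longest match for 34.38.119.52 is 34.38.0.0/17 -> RTR-D
At RTR-D: longest match for 34.38.119.52 is 34.38.96.0/19 -> LAN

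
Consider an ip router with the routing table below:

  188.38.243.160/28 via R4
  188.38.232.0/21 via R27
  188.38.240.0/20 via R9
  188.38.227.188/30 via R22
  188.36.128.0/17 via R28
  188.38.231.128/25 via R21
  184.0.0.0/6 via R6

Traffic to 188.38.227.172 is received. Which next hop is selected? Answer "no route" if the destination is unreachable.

no route

No entry's prefix contains 188.38.227.172; there is no default route.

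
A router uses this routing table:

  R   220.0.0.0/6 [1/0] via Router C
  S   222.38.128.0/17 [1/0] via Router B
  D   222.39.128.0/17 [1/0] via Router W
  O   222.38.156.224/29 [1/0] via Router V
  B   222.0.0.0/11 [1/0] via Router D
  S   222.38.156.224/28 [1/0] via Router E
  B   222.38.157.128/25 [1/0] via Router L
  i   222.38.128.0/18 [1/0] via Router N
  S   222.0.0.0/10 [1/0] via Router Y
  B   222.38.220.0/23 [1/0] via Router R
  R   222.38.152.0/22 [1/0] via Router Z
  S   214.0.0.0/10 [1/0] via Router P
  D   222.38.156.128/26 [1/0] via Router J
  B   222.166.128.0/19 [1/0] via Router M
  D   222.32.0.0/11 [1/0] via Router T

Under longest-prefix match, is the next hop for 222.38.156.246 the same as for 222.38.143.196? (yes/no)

yes

222.38.156.246: longest match 222.38.128.0/18 -> Router N
222.38.143.196: longest match 222.38.128.0/18 -> Router N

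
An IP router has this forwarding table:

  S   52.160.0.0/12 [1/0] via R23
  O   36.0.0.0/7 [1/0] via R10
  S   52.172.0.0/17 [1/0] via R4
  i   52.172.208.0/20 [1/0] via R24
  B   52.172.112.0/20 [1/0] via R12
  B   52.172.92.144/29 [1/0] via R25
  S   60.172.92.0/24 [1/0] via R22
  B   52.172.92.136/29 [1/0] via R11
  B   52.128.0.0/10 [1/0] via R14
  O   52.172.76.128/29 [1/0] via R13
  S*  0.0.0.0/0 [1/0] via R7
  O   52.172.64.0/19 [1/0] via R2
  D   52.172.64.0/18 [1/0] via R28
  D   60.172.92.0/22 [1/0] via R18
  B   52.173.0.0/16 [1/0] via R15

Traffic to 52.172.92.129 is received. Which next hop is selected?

Routes whose prefix contains 52.172.92.129:
  0.0.0.0/0 (default, matches everything) -> R7
  52.128.0.0/10 (52.128.0.0 - 52.191.255.255) -> R14
  52.160.0.0/12 (52.160.0.0 - 52.175.255.255) -> R23
  52.172.0.0/17 (52.172.0.0 - 52.172.127.255) -> R4
  52.172.64.0/18 (52.172.64.0 - 52.172.127.255) -> R28
  52.172.64.0/19 (52.172.64.0 - 52.172.95.255) -> R2
More-specific entries that do NOT match:
  52.172.92.144/29 (52.172.92.144 - 52.172.92.151) does not contain 52.172.92.129
  52.172.92.136/29 (52.172.92.136 - 52.172.92.143) does not contain 52.172.92.129
  52.172.76.128/29 (52.172.76.128 - 52.172.76.135) does not contain 52.172.92.129
  60.172.92.0/24 (60.172.92.0 - 60.172.92.255) does not contain 52.172.92.129
  60.172.92.0/22 (60.172.92.0 - 60.172.95.255) does not contain 52.172.92.129
  52.172.208.0/20 (52.172.208.0 - 52.172.223.255) does not contain 52.172.92.129
  52.172.112.0/20 (52.172.112.0 - 52.172.127.255) does not contain 52.172.92.129
Longest matching prefix is /19 -> next hop R2.

R2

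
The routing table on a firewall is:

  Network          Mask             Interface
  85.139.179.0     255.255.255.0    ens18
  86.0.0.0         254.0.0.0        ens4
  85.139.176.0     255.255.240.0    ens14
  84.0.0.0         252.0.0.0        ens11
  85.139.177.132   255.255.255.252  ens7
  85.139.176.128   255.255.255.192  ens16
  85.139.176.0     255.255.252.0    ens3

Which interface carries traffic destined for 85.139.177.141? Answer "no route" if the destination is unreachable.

Routes whose prefix contains 85.139.177.141:
  84.0.0.0/6 (84.0.0.0 - 87.255.255.255) -> ens11
  85.139.176.0/20 (85.139.176.0 - 85.139.191.255) -> ens14
  85.139.176.0/22 (85.139.176.0 - 85.139.179.255) -> ens3
More-specific entries that do NOT match:
  85.139.177.132/30 (85.139.177.132 - 85.139.177.135) does not contain 85.139.177.141
  85.139.176.128/26 (85.139.176.128 - 85.139.176.191) does not contain 85.139.177.141
  85.139.179.0/24 (85.139.179.0 - 85.139.179.255) does not contain 85.139.177.141
Longest matching prefix is /22 -> interface ens3.

ens3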